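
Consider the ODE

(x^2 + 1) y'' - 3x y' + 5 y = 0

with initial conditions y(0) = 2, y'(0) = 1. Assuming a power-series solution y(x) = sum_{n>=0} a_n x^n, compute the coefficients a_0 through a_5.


Ansatz: y(x) = sum_{n>=0} a_n x^n, so y'(x) = sum_{n>=1} n a_n x^(n-1) and y''(x) = sum_{n>=2} n(n-1) a_n x^(n-2).
Substitute into P(x) y'' + Q(x) y' + R(x) y = 0 with P(x) = x^2 + 1, Q(x) = -3x, R(x) = 5, and match powers of x.
Initial conditions: a_0 = 2, a_1 = 1.
Setting the coefficient of each power of x to zero and solving order by order (substituting the coefficients already found):
  x^0: 2 a_2 + 5 a_0 = 0  ->  2 a_2 = -5 a_0 = -10  ->  a_2 = -5
  x^1: 6 a_3 + 2 a_1 = 0  ->  6 a_3 = -2 a_1 = -2  ->  a_3 = -1/3
  x^2: 12 a_4 + a_2 = 0  ->  12 a_4 = -a_2 = 5  ->  a_4 = 5/12
  x^3: 20 a_5 + 2 a_3 = 0  ->  20 a_5 = -2 a_3 = 2/3  ->  a_5 = 1/30
Truncated series: y(x) = 2 + x - 5 x^2 - (1/3) x^3 + (5/12) x^4 + (1/30) x^5 + O(x^6).

a_0 = 2; a_1 = 1; a_2 = -5; a_3 = -1/3; a_4 = 5/12; a_5 = 1/30


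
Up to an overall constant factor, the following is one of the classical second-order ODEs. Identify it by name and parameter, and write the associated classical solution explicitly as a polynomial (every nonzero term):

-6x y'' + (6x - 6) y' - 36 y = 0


All three coefficients share the factor -6; dividing through by -6 gives  x y'' + (1 - x) y' + 6 y = 0.
This matches the Laguerre equation x y'' + (1 - x) y' + n y = 0 with n = 6; the polynomial solution is L_6(x).
With y = sum_k a_k x^k, matching x^k gives (k+1)k a_{k+1} + (k+1) a_{k+1} - k a_k + n a_k = 0, i.e. (k+1)^2 a_{k+1} = (k - n) a_k = (k - 6) a_k. The right side vanishes at k = 6, so the series terminates at degree 6.
Standard normalization L_n(0) = 1 gives a_0 = 1. Work upward with a_{k+1} = (k - 6) a_k / (k+1)^2:
  a_1 = (0 - 6)(1) / 1^2 = -6/1 = -6
  a_2 = (1 - 6)(-6) / 2^2 = 30/4 = 15/2
  a_3 = (2 - 6)(15/2) / 3^2 = -30/9 = -10/3
  a_4 = (3 - 6)(-10/3) / 4^2 = 10/16 = 5/8
  a_5 = (4 - 6)(5/8) / 5^2 = (-5/4)/25 = -1/20
  a_6 = (5 - 6)(-1/20) / 6^2 = (1/20)/36 = 1/720
Hence L_6(x) = x^6/720 - x^5/20 + 5 x^4/8 - 10 x^3/3 + 15 x^2/2 - 6 x + 1.

L_6(x); series = x^6/720 - x^5/20 + 5 x^4/8 - 10 x^3/3 + 15 x^2/2 - 6 x + 1


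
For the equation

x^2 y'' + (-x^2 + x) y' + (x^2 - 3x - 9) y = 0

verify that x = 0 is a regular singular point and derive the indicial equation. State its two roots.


Divide by x^2 to reach normal form y'' + P_1(x) y' + P_2(x) y = 0 with P_1(x) = -1 + 1/x and P_2(x) = 1 - 3/x - 9/x^2.
x = 0 is a singular point because the y'-coefficient -1 + 1/x has a pole at x = 0 and the y-coefficient 1 - 3/x - 9/x^2 has a pole at x = 0.
It is a regular singular point because x P_1(x) = p(x) = 1 - x and x^2 P_2(x) = q(x) = x^2 - 3x - 9 are polynomials, hence analytic at x = 0.
p(0) = 1,  q(0) = -9.
Indicial equation: r(r-1) + p(0) r + q(0) = 0, i.e. r^2 + (p(0) - 1) r + q(0) = 0, i.e. r^2 - 9 = 0.
Discriminant: (0)^2 - 4(-9) = 36, so r = (0 ± 6)/2.
Solving: r_1 = 3, r_2 = -3.

indicial: r^2 - 9 = 0; roots r_1 = 3, r_2 = -3


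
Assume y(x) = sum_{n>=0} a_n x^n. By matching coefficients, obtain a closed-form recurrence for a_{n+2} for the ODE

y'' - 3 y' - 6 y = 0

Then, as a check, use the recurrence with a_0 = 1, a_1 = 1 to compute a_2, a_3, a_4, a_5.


Substitute y = sum_n a_n x^n.
y''(x) has coefficient (n+2)(n+1) a_{n+2} at x^n;
-3 y'(x) has coefficient -3 (n+1) a_{n+1} at x^n;
-6 y(x) has coefficient -6 a_n at x^n.
Matching x^n: (n+2)(n+1) a_{n+2} - 3 (n+1) a_{n+1} - 6 a_n = 0.
Thus a_{n+2} = [3 (n+1) a_{n+1} + 6 a_n] / ((n+1)(n+2)).

Check with a_0 = 1, a_1 = 1 (apply the recurrence for n = 0, 1, 2, 3): a_0 = 1, a_1 = 1, a_2 = 9/2, a_3 = 11/2, a_4 = 51/8, a_5 = 219/40.

a_(n+2) = [3 (n+1) a_(n+1) + 6 a_n] / ((n+1)(n+2)); check: a_0 = 1, a_1 = 1, a_2 = 9/2, a_3 = 11/2, a_4 = 51/8, a_5 = 219/40


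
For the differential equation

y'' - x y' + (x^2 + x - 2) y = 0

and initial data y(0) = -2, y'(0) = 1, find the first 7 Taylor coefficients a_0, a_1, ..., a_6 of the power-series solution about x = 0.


Ansatz: y(x) = sum_{n>=0} a_n x^n, so y'(x) = sum_{n>=1} n a_n x^(n-1) and y''(x) = sum_{n>=2} n(n-1) a_n x^(n-2).
Substitute into P(x) y'' + Q(x) y' + R(x) y = 0 with P(x) = 1, Q(x) = -x, R(x) = x^2 + x - 2, and match powers of x.
Initial conditions: a_0 = -2, a_1 = 1.
Setting the coefficient of each power of x to zero and solving order by order (substituting the coefficients already found):
  x^0: 2 a_2 - 2 a_0 = 0  ->  2 a_2 = 2 a_0 = -4  ->  a_2 = -2
  x^1: 6 a_3 - 3 a_1 + a_0 = 0  ->  6 a_3 = 3 a_1 - a_0 = 5  ->  a_3 = 5/6
  x^2: 12 a_4 - 4 a_2 + a_1 + a_0 = 0  ->  12 a_4 = 4 a_2 - a_1 - a_0 = -7  ->  a_4 = -7/12
  x^3: 20 a_5 - 5 a_3 + a_2 + a_1 = 0  ->  20 a_5 = 5 a_3 - a_2 - a_1 = 31/6  ->  a_5 = 31/120
  x^4: 30 a_6 - 6 a_4 + a_3 + a_2 = 0  ->  30 a_6 = 6 a_4 - a_3 - a_2 = -7/3  ->  a_6 = -7/90
Truncated series: y(x) = -2 + x - 2 x^2 + (5/6) x^3 - (7/12) x^4 + (31/120) x^5 - (7/90) x^6 + O(x^7).

a_0 = -2; a_1 = 1; a_2 = -2; a_3 = 5/6; a_4 = -7/12; a_5 = 31/120; a_6 = -7/90


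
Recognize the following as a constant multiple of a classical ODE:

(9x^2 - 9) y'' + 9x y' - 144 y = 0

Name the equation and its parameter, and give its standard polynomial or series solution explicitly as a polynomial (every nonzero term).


All three coefficients share the factor -9; dividing through by -9 gives  (1 - x^2) y'' - x y' + 16 y = 0.
This matches the Chebyshev equation (1 - x^2) y'' - x y' + n^2 y = 0 (note the -x y' term, not -2x y') with n^2 = 16, so n = 4; the polynomial solution is T_4(x).
With y = sum_k a_k x^k, matching x^k gives (k+2)(k+1) a_{k+2} = (k^2 - n^2) a_k = (k - 4)(k + 4) a_k. The right side vanishes at k = 4, so the series with the parity of 4 terminates at degree 4.
Standard normalization: leading coefficient of T_n is 2^(n-1), so a_4 = 2^3 = 8. Work downward with a_k = (k+1)(k+2) a_{k+2} / ((k - 4)(k + 4)):
  a_2 = (3)(4)(8) / ((2 - 4)(2 + 4)) = 96/(-12) = -8
  a_0 = (1)(2)(-8) / ((0 - 4)(0 + 4)) = -16/(-16) = 1
Hence T_4(x) = 8 x^4 - 8 x^2 + 1.

T_4(x); series = 8 x^4 - 8 x^2 + 1


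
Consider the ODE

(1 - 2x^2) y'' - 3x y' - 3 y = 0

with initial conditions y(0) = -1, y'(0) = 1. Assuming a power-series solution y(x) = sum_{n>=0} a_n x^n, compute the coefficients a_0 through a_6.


Ansatz: y(x) = sum_{n>=0} a_n x^n, so y'(x) = sum_{n>=1} n a_n x^(n-1) and y''(x) = sum_{n>=2} n(n-1) a_n x^(n-2).
Substitute into P(x) y'' + Q(x) y' + R(x) y = 0 with P(x) = 1 - 2x^2, Q(x) = -3x, R(x) = -3, and match powers of x.
Initial conditions: a_0 = -1, a_1 = 1.
Setting the coefficient of each power of x to zero and solving order by order (substituting the coefficients already found):
  x^0: 2 a_2 - 3 a_0 = 0  ->  2 a_2 = 3 a_0 = -3  ->  a_2 = -3/2
  x^1: 6 a_3 - 6 a_1 = 0  ->  6 a_3 = 6 a_1 = 6  ->  a_3 = 1
  x^2: 12 a_4 - 13 a_2 = 0  ->  12 a_4 = 13 a_2 = -39/2  ->  a_4 = -13/8
  x^3: 20 a_5 - 24 a_3 = 0  ->  20 a_5 = 24 a_3 = 24  ->  a_5 = 6/5
  x^4: 30 a_6 - 39 a_4 = 0  ->  30 a_6 = 39 a_4 = -507/8  ->  a_6 = -169/80
Truncated series: y(x) = -1 + x - (3/2) x^2 + x^3 - (13/8) x^4 + (6/5) x^5 - (169/80) x^6 + O(x^7).

a_0 = -1; a_1 = 1; a_2 = -3/2; a_3 = 1; a_4 = -13/8; a_5 = 6/5; a_6 = -169/80


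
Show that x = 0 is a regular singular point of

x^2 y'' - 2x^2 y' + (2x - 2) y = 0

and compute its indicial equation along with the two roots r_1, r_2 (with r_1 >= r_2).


Divide by x^2 to reach normal form y'' + P_1(x) y' + P_2(x) y = 0 with P_1(x) = -2 and P_2(x) = 2/x - 2/x^2.
x = 0 is a singular point because the y-coefficient 2/x - 2/x^2 has a pole at x = 0.
It is a regular singular point because x P_1(x) = p(x) = -2x and x^2 P_2(x) = q(x) = 2x - 2 are polynomials, hence analytic at x = 0.
p(0) = 0,  q(0) = -2.
Indicial equation: r(r-1) + p(0) r + q(0) = 0, i.e. r^2 + (p(0) - 1) r + q(0) = 0, i.e. r^2 - 1 r - 2 = 0.
Discriminant: (-1)^2 - 4(-2) = 9, so r = (1 ± 3)/2.
Solving: r_1 = 2, r_2 = -1.

indicial: r^2 - 1 r - 2 = 0; roots r_1 = 2, r_2 = -1


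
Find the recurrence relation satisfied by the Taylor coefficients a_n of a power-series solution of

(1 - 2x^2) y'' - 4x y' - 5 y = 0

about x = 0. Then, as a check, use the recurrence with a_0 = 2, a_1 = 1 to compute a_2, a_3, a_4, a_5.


Substitute y = sum_n a_n x^n.
(1 - 2 x^2) y'' contributes (n+2)(n+1) a_{n+2} - 2 n(n-1) a_n at x^n.
-4 x y'(x) contributes -4 n a_n at x^n.
-5 y(x) contributes -5 a_n at x^n.
Matching x^n: (n+2)(n+1) a_{n+2} + (-2 n(n-1) - 4 n - 5) a_n = 0.
Thus a_{n+2} = (2 n(n-1) + 4 n + 5) / ((n+1)(n+2)) * a_n.

Check with a_0 = 2, a_1 = 1 (apply the recurrence for n = 0, 1, 2, 3): a_0 = 2, a_1 = 1, a_2 = 5, a_3 = 3/2, a_4 = 85/12, a_5 = 87/40.

a_(n+2) = (2 n(n-1) + 4 n + 5) / ((n+1)(n+2)) * a_n; check: a_0 = 2, a_1 = 1, a_2 = 5, a_3 = 3/2, a_4 = 85/12, a_5 = 87/40


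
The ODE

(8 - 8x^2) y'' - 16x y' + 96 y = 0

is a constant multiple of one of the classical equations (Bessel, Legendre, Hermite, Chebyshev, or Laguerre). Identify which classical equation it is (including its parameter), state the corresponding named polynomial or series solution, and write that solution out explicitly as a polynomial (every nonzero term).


All three coefficients share the factor 8; dividing through by 8 gives  (1 - x^2) y'' - 2x y' + 12 y = 0.
This matches the Legendre equation (1 - x^2) y'' - 2x y' + n(n+1) y = 0 (note the -2x y' term) with n(n+1) = 12, so n = 3; the polynomial solution is P_3(x).
With y = sum_k a_k x^k, matching x^k gives (k+2)(k+1) a_{k+2} = [k(k+1) - n(n+1)] a_k = (k - 3)(k + 4) a_k. The right side vanishes at k = 3, so the series with the parity of 3 terminates at degree 3.
Standard normalization (P_n(1) = 1): leading coefficient (2n)!/(2^n (n!)^2) = 720/(8*36) = 5/2, so a_3 = 5/2. Work downward with a_k = (k+1)(k+2) a_{k+2} / ((k - 3)(k + 4)):
  a_1 = (2)(3)(5/2) / ((1 - 3)(1 + 4)) = 15/(-10) = -3/2
Hence P_3(x) = 5 x^3/2 - 3 x/2.

P_3(x); series = 5 x^3/2 - 3 x/2


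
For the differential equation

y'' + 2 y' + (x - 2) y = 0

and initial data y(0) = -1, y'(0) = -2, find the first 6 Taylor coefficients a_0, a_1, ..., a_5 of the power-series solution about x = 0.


Ansatz: y(x) = sum_{n>=0} a_n x^n, so y'(x) = sum_{n>=1} n a_n x^(n-1) and y''(x) = sum_{n>=2} n(n-1) a_n x^(n-2).
Substitute into P(x) y'' + Q(x) y' + R(x) y = 0 with P(x) = 1, Q(x) = 2, R(x) = x - 2, and match powers of x.
Initial conditions: a_0 = -1, a_1 = -2.
Setting the coefficient of each power of x to zero and solving order by order (substituting the coefficients already found):
  x^0: 2 a_2 + 2 a_1 - 2 a_0 = 0  ->  2 a_2 = -2 a_1 + 2 a_0 = 2  ->  a_2 = 1
  x^1: 6 a_3 + 4 a_2 - 2 a_1 + a_0 = 0  ->  6 a_3 = -4 a_2 + 2 a_1 - a_0 = -7  ->  a_3 = -7/6
  x^2: 12 a_4 + 6 a_3 - 2 a_2 + a_1 = 0  ->  12 a_4 = -6 a_3 + 2 a_2 - a_1 = 11  ->  a_4 = 11/12
  x^3: 20 a_5 + 8 a_4 - 2 a_3 + a_2 = 0  ->  20 a_5 = -8 a_4 + 2 a_3 - a_2 = -32/3  ->  a_5 = -8/15
Truncated series: y(x) = -1 - 2 x + x^2 - (7/6) x^3 + (11/12) x^4 - (8/15) x^5 + O(x^6).

a_0 = -1; a_1 = -2; a_2 = 1; a_3 = -7/6; a_4 = 11/12; a_5 = -8/15


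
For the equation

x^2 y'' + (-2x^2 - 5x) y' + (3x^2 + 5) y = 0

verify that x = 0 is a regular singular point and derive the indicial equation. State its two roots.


Divide by x^2 to reach normal form y'' + P_1(x) y' + P_2(x) y = 0 with P_1(x) = -2 - 5/x and P_2(x) = 3 + 5/x^2.
x = 0 is a singular point because the y'-coefficient -2 - 5/x has a pole at x = 0 and the y-coefficient 3 + 5/x^2 has a pole at x = 0.
It is a regular singular point because x P_1(x) = p(x) = -2x - 5 and x^2 P_2(x) = q(x) = 3x^2 + 5 are polynomials, hence analytic at x = 0.
p(0) = -5,  q(0) = 5.
Indicial equation: r(r-1) + p(0) r + q(0) = 0, i.e. r^2 + (p(0) - 1) r + q(0) = 0, i.e. r^2 - 6 r + 5 = 0.
Discriminant: (-6)^2 - 4(5) = 16, so r = (6 ± 4)/2.
Solving: r_1 = 5, r_2 = 1.

indicial: r^2 - 6 r + 5 = 0; roots r_1 = 5, r_2 = 1


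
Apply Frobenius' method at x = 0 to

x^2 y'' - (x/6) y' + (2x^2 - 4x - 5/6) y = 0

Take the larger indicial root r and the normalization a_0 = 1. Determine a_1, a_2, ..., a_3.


Write in Frobenius form y'' + (p(x)/x) y' + (q(x)/x^2) y = 0:
  p(x) = -1/6,  q(x) = 2x^2 - 4x - 5/6.
Indicial equation: r(r-1) + (-1/6) r + (-5/6) = 0 -> roots r_1 = 5/3, r_2 = -1/2.
Take r = r_1 = 5/3. Let y(x) = x^r sum_{n>=0} a_n x^n with a_0 = 1.
Substitute y = x^r sum a_n x^n and match x^{r+n}. The recurrence is
  D(n) a_n - 4 a_{n-1} + 2 a_{n-2} = 0,  where D(n) = (r+n)(r+n-1) + (-1/6)(r+n) + (-5/6).
  a_n = [4 a_{n-1} - 2 a_{n-2}] / D(n).
Since the indicial polynomial factors as (r - r_1)(r - r_2), D(n) = (r_1 + n - r_1)(r_1 + n - r_2) = n(n + 13/6).
Evaluating step by step (a_0 = 1):
  n = 1: D(1) = 1(1 + 13/6) = 19/6; numerator = 4(1) = 4; a_1 = (4)/(19/6) = 24/19
  n = 2: D(2) = 2(2 + 13/6) = 25/3; numerator = 4(24/19) - 2(1) = 58/19; a_2 = (58/19)/(25/3) = 174/475
  n = 3: D(3) = 3(3 + 13/6) = 31/2; numerator = 4(174/475) - 2(24/19) = -504/475; a_3 = (-504/475)/(31/2) = -1008/14725

r = 5/3; a_0 = 1; a_1 = 24/19; a_2 = 174/475; a_3 = -1008/14725


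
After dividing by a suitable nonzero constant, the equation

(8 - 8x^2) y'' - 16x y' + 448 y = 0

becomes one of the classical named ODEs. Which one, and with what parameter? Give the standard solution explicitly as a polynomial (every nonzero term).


All three coefficients share the factor 8; dividing through by 8 gives  (1 - x^2) y'' - 2x y' + 56 y = 0.
This matches the Legendre equation (1 - x^2) y'' - 2x y' + n(n+1) y = 0 (note the -2x y' term) with n(n+1) = 56, so n = 7; the polynomial solution is P_7(x).
With y = sum_k a_k x^k, matching x^k gives (k+2)(k+1) a_{k+2} = [k(k+1) - n(n+1)] a_k = (k - 7)(k + 8) a_k. The right side vanishes at k = 7, so the series with the parity of 7 terminates at degree 7.
Standard normalization (P_n(1) = 1): leading coefficient (2n)!/(2^n (n!)^2) = 87178291200/(128*25401600) = 429/16, so a_7 = 429/16. Work downward with a_k = (k+1)(k+2) a_{k+2} / ((k - 7)(k + 8)):
  a_5 = (6)(7)(429/16) / ((5 - 7)(5 + 8)) = (9009/8)/(-26) = -693/16
  a_3 = (4)(5)(-693/16) / ((3 - 7)(3 + 8)) = (-3465/4)/(-44) = 315/16
  a_1 = (2)(3)(315/16) / ((1 - 7)(1 + 8)) = (945/8)/(-54) = -35/16
Hence P_7(x) = 429 x^7/16 - 693 x^5/16 + 315 x^3/16 - 35 x/16.

P_7(x); series = 429 x^7/16 - 693 x^5/16 + 315 x^3/16 - 35 x/16


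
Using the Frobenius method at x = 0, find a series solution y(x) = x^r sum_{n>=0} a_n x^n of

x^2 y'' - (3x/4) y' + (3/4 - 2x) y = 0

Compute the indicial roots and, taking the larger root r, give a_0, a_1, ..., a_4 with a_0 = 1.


Write in Frobenius form y'' + (p(x)/x) y' + (q(x)/x^2) y = 0:
  p(x) = -3/4,  q(x) = 3/4 - 2x.
Indicial equation: r(r-1) + (-3/4) r + (3/4) = 0 -> roots r_1 = 1, r_2 = 3/4.
Take r = r_1 = 1. Let y(x) = x^r sum_{n>=0} a_n x^n with a_0 = 1.
Substitute y = x^r sum a_n x^n and match x^{r+n}. The recurrence is
  D(n) a_n - 2 a_{n-1} = 0,  where D(n) = (r+n)(r+n-1) + (-3/4)(r+n) + (3/4).
  a_n = 2 / D(n) * a_{n-1}.
Since the indicial polynomial factors as (r - r_1)(r - r_2), D(n) = (r_1 + n - r_1)(r_1 + n - r_2) = n(n + 1/4).
Evaluating step by step (a_0 = 1):
  n = 1: D(1) = 1(1 + 1/4) = 5/4; numerator = 2(1) = 2; a_1 = (2)/(5/4) = 8/5
  n = 2: D(2) = 2(2 + 1/4) = 9/2; numerator = 2(8/5) = 16/5; a_2 = (16/5)/(9/2) = 32/45
  n = 3: D(3) = 3(3 + 1/4) = 39/4; numerator = 2(32/45) = 64/45; a_3 = (64/45)/(39/4) = 256/1755
  n = 4: D(4) = 4(4 + 1/4) = 17; numerator = 2(256/1755) = 512/1755; a_4 = (512/1755)/(17) = 512/29835

r = 1; a_0 = 1; a_1 = 8/5; a_2 = 32/45; a_3 = 256/1755; a_4 = 512/29835


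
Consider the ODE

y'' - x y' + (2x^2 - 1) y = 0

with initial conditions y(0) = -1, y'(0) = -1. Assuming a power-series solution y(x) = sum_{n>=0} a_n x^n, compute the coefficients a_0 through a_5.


Ansatz: y(x) = sum_{n>=0} a_n x^n, so y'(x) = sum_{n>=1} n a_n x^(n-1) and y''(x) = sum_{n>=2} n(n-1) a_n x^(n-2).
Substitute into P(x) y'' + Q(x) y' + R(x) y = 0 with P(x) = 1, Q(x) = -x, R(x) = 2x^2 - 1, and match powers of x.
Initial conditions: a_0 = -1, a_1 = -1.
Setting the coefficient of each power of x to zero and solving order by order (substituting the coefficients already found):
  x^0: 2 a_2 - a_0 = 0  ->  2 a_2 = a_0 = -1  ->  a_2 = -1/2
  x^1: 6 a_3 - 2 a_1 = 0  ->  6 a_3 = 2 a_1 = -2  ->  a_3 = -1/3
  x^2: 12 a_4 - 3 a_2 + 2 a_0 = 0  ->  12 a_4 = 3 a_2 - 2 a_0 = 1/2  ->  a_4 = 1/24
  x^3: 20 a_5 - 4 a_3 + 2 a_1 = 0  ->  20 a_5 = 4 a_3 - 2 a_1 = 2/3  ->  a_5 = 1/30
Truncated series: y(x) = -1 - x - (1/2) x^2 - (1/3) x^3 + (1/24) x^4 + (1/30) x^5 + O(x^6).

a_0 = -1; a_1 = -1; a_2 = -1/2; a_3 = -1/3; a_4 = 1/24; a_5 = 1/30


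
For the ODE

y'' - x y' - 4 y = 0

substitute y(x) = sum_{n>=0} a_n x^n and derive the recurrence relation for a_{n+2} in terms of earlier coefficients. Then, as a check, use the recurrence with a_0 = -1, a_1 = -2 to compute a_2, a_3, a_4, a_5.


Substitute y = sum_n a_n x^n.
y''(x) has coefficient (n+2)(n+1) a_{n+2} at x^n;
-x y'(x) has coefficient -n a_n at x^n (shift);
-4 y(x) has coefficient -4 a_n at x^n.
Matching x^n: (n+2)(n+1) a_{n+2} + (-n - 4) a_n = 0.
Thus a_{n+2} = (n + 4) / ((n+1)(n+2)) * a_n.

Check with a_0 = -1, a_1 = -2 (apply the recurrence for n = 0, 1, 2, 3): a_0 = -1, a_1 = -2, a_2 = -2, a_3 = -5/3, a_4 = -1, a_5 = -7/12.

a_(n+2) = (n + 4) / ((n+1)(n+2)) * a_n; check: a_0 = -1, a_1 = -2, a_2 = -2, a_3 = -5/3, a_4 = -1, a_5 = -7/12


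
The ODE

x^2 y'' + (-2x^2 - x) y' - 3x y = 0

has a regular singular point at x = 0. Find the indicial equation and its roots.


Divide by x^2 to reach normal form y'' + P_1(x) y' + P_2(x) y = 0 with P_1(x) = -2 - 1/x and P_2(x) = -3/x.
x = 0 is a singular point because the y'-coefficient -2 - 1/x has a pole at x = 0 and the y-coefficient -3/x has a pole at x = 0.
It is a regular singular point because x P_1(x) = p(x) = -2x - 1 and x^2 P_2(x) = q(x) = -3x are polynomials, hence analytic at x = 0.
p(0) = -1,  q(0) = 0.
Indicial equation: r(r-1) + p(0) r + q(0) = 0, i.e. r^2 + (p(0) - 1) r + q(0) = 0, i.e. r^2 - 2 r = 0.
Discriminant: (-2)^2 - 4(0) = 4, so r = (2 ± 2)/2.
Solving: r_1 = 2, r_2 = 0.

indicial: r^2 - 2 r = 0; roots r_1 = 2, r_2 = 0


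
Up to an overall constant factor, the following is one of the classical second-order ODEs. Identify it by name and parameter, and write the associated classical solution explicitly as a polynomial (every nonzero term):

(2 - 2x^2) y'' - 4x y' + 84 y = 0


All three coefficients share the factor 2; dividing through by 2 gives  (1 - x^2) y'' - 2x y' + 42 y = 0.
This matches the Legendre equation (1 - x^2) y'' - 2x y' + n(n+1) y = 0 (note the -2x y' term) with n(n+1) = 42, so n = 6; the polynomial solution is P_6(x).
With y = sum_k a_k x^k, matching x^k gives (k+2)(k+1) a_{k+2} = [k(k+1) - n(n+1)] a_k = (k - 6)(k + 7) a_k. The right side vanishes at k = 6, so the series with the parity of 6 terminates at degree 6.
Standard normalization (P_n(1) = 1): leading coefficient (2n)!/(2^n (n!)^2) = 479001600/(64*518400) = 231/16, so a_6 = 231/16. Work downward with a_k = (k+1)(k+2) a_{k+2} / ((k - 6)(k + 7)):
  a_4 = (5)(6)(231/16) / ((4 - 6)(4 + 7)) = (3465/8)/(-22) = -315/16
  a_2 = (3)(4)(-315/16) / ((2 - 6)(2 + 7)) = (-945/4)/(-36) = 105/16
  a_0 = (1)(2)(105/16) / ((0 - 6)(0 + 7)) = (105/8)/(-42) = -5/16
Hence P_6(x) = 231 x^6/16 - 315 x^4/16 + 105 x^2/16 - 5/16.

P_6(x); series = 231 x^6/16 - 315 x^4/16 + 105 x^2/16 - 5/16


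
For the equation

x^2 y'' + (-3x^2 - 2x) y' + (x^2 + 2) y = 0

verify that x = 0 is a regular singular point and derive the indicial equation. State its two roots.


Divide by x^2 to reach normal form y'' + P_1(x) y' + P_2(x) y = 0 with P_1(x) = -3 - 2/x and P_2(x) = 1 + 2/x^2.
x = 0 is a singular point because the y'-coefficient -3 - 2/x has a pole at x = 0 and the y-coefficient 1 + 2/x^2 has a pole at x = 0.
It is a regular singular point because x P_1(x) = p(x) = -3x - 2 and x^2 P_2(x) = q(x) = x^2 + 2 are polynomials, hence analytic at x = 0.
p(0) = -2,  q(0) = 2.
Indicial equation: r(r-1) + p(0) r + q(0) = 0, i.e. r^2 + (p(0) - 1) r + q(0) = 0, i.e. r^2 - 3 r + 2 = 0.
Discriminant: (-3)^2 - 4(2) = 1, so r = (3 ± 1)/2.
Solving: r_1 = 2, r_2 = 1.

indicial: r^2 - 3 r + 2 = 0; roots r_1 = 2, r_2 = 1


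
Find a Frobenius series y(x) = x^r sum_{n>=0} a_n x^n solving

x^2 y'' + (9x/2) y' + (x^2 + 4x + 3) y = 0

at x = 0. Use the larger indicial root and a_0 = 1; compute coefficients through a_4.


Write in Frobenius form y'' + (p(x)/x) y' + (q(x)/x^2) y = 0:
  p(x) = 9/2,  q(x) = x^2 + 4x + 3.
Indicial equation: r(r-1) + (9/2) r + (3) = 0 -> roots r_1 = -3/2, r_2 = -2.
Take r = r_1 = -3/2. Let y(x) = x^r sum_{n>=0} a_n x^n with a_0 = 1.
Substitute y = x^r sum a_n x^n and match x^{r+n}. The recurrence is
  D(n) a_n + 4 a_{n-1} + 1 a_{n-2} = 0,  where D(n) = (r+n)(r+n-1) + (9/2)(r+n) + (3).
  a_n = [-4 a_{n-1} - 1 a_{n-2}] / D(n).
Since the indicial polynomial factors as (r - r_1)(r - r_2), D(n) = (r_1 + n - r_1)(r_1 + n - r_2) = n(n + 1/2).
Evaluating step by step (a_0 = 1):
  n = 1: D(1) = 1(1 + 1/2) = 3/2; numerator = -4(1) = -4; a_1 = (-4)/(3/2) = -8/3
  n = 2: D(2) = 2(2 + 1/2) = 5; numerator = -4(-8/3) - 1(1) = 29/3; a_2 = (29/3)/(5) = 29/15
  n = 3: D(3) = 3(3 + 1/2) = 21/2; numerator = -4(29/15) - 1(-8/3) = -76/15; a_3 = (-76/15)/(21/2) = -152/315
  n = 4: D(4) = 4(4 + 1/2) = 18; numerator = -4(-152/315) - 1(29/15) = -1/315; a_4 = (-1/315)/(18) = -1/5670

r = -3/2; a_0 = 1; a_1 = -8/3; a_2 = 29/15; a_3 = -152/315; a_4 = -1/5670


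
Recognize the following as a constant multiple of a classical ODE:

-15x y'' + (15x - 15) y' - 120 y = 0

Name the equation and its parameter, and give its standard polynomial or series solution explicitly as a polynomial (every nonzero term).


All three coefficients share the factor -15; dividing through by -15 gives  x y'' + (1 - x) y' + 8 y = 0.
This matches the Laguerre equation x y'' + (1 - x) y' + n y = 0 with n = 8; the polynomial solution is L_8(x).
With y = sum_k a_k x^k, matching x^k gives (k+1)k a_{k+1} + (k+1) a_{k+1} - k a_k + n a_k = 0, i.e. (k+1)^2 a_{k+1} = (k - n) a_k = (k - 8) a_k. The right side vanishes at k = 8, so the series terminates at degree 8.
Standard normalization L_n(0) = 1 gives a_0 = 1. Work upward with a_{k+1} = (k - 8) a_k / (k+1)^2:
  a_1 = (0 - 8)(1) / 1^2 = -8/1 = -8
  a_2 = (1 - 8)(-8) / 2^2 = 56/4 = 14
  a_3 = (2 - 8)(14) / 3^2 = -84/9 = -28/3
  a_4 = (3 - 8)(-28/3) / 4^2 = (140/3)/16 = 35/12
  a_5 = (4 - 8)(35/12) / 5^2 = (-35/3)/25 = -7/15
  a_6 = (5 - 8)(-7/15) / 6^2 = (7/5)/36 = 7/180
  a_7 = (6 - 8)(7/180) / 7^2 = (-7/90)/49 = -1/630
  a_8 = (7 - 8)(-1/630) / 8^2 = (1/630)/64 = 1/40320
Hence L_8(x) = x^8/40320 - x^7/630 + 7 x^6/180 - 7 x^5/15 + 35 x^4/12 - 28 x^3/3 + 14 x^2 - 8 x + 1.

L_8(x); series = x^8/40320 - x^7/630 + 7 x^6/180 - 7 x^5/15 + 35 x^4/12 - 28 x^3/3 + 14 x^2 - 8 x + 1


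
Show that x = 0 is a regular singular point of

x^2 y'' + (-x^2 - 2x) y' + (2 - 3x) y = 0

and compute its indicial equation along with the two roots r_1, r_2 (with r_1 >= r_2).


Divide by x^2 to reach normal form y'' + P_1(x) y' + P_2(x) y = 0 with P_1(x) = -1 - 2/x and P_2(x) = -3/x + 2/x^2.
x = 0 is a singular point because the y'-coefficient -1 - 2/x has a pole at x = 0 and the y-coefficient -3/x + 2/x^2 has a pole at x = 0.
It is a regular singular point because x P_1(x) = p(x) = -x - 2 and x^2 P_2(x) = q(x) = 2 - 3x are polynomials, hence analytic at x = 0.
p(0) = -2,  q(0) = 2.
Indicial equation: r(r-1) + p(0) r + q(0) = 0, i.e. r^2 + (p(0) - 1) r + q(0) = 0, i.e. r^2 - 3 r + 2 = 0.
Discriminant: (-3)^2 - 4(2) = 1, so r = (3 ± 1)/2.
Solving: r_1 = 2, r_2 = 1.

indicial: r^2 - 3 r + 2 = 0; roots r_1 = 2, r_2 = 1


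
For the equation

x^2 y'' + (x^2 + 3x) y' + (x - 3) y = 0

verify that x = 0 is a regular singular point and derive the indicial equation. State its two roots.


Divide by x^2 to reach normal form y'' + P_1(x) y' + P_2(x) y = 0 with P_1(x) = 1 + 3/x and P_2(x) = 1/x - 3/x^2.
x = 0 is a singular point because the y'-coefficient 1 + 3/x has a pole at x = 0 and the y-coefficient 1/x - 3/x^2 has a pole at x = 0.
It is a regular singular point because x P_1(x) = p(x) = x + 3 and x^2 P_2(x) = q(x) = x - 3 are polynomials, hence analytic at x = 0.
p(0) = 3,  q(0) = -3.
Indicial equation: r(r-1) + p(0) r + q(0) = 0, i.e. r^2 + (p(0) - 1) r + q(0) = 0, i.e. r^2 + 2 r - 3 = 0.
Discriminant: (2)^2 - 4(-3) = 16, so r = (-2 ± 4)/2.
Solving: r_1 = 1, r_2 = -3.

indicial: r^2 + 2 r - 3 = 0; roots r_1 = 1, r_2 = -3


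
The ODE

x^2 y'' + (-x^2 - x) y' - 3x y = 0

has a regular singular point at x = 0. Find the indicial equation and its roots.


Divide by x^2 to reach normal form y'' + P_1(x) y' + P_2(x) y = 0 with P_1(x) = -1 - 1/x and P_2(x) = -3/x.
x = 0 is a singular point because the y'-coefficient -1 - 1/x has a pole at x = 0 and the y-coefficient -3/x has a pole at x = 0.
It is a regular singular point because x P_1(x) = p(x) = -x - 1 and x^2 P_2(x) = q(x) = -3x are polynomials, hence analytic at x = 0.
p(0) = -1,  q(0) = 0.
Indicial equation: r(r-1) + p(0) r + q(0) = 0, i.e. r^2 + (p(0) - 1) r + q(0) = 0, i.e. r^2 - 2 r = 0.
Discriminant: (-2)^2 - 4(0) = 4, so r = (2 ± 2)/2.
Solving: r_1 = 2, r_2 = 0.

indicial: r^2 - 2 r = 0; roots r_1 = 2, r_2 = 0


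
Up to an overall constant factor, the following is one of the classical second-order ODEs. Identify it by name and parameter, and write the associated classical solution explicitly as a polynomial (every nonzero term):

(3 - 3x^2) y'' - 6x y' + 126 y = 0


All three coefficients share the factor 3; dividing through by 3 gives  (1 - x^2) y'' - 2x y' + 42 y = 0.
This matches the Legendre equation (1 - x^2) y'' - 2x y' + n(n+1) y = 0 (note the -2x y' term) with n(n+1) = 42, so n = 6; the polynomial solution is P_6(x).
With y = sum_k a_k x^k, matching x^k gives (k+2)(k+1) a_{k+2} = [k(k+1) - n(n+1)] a_k = (k - 6)(k + 7) a_k. The right side vanishes at k = 6, so the series with the parity of 6 terminates at degree 6.
Standard normalization (P_n(1) = 1): leading coefficient (2n)!/(2^n (n!)^2) = 479001600/(64*518400) = 231/16, so a_6 = 231/16. Work downward with a_k = (k+1)(k+2) a_{k+2} / ((k - 6)(k + 7)):
  a_4 = (5)(6)(231/16) / ((4 - 6)(4 + 7)) = (3465/8)/(-22) = -315/16
  a_2 = (3)(4)(-315/16) / ((2 - 6)(2 + 7)) = (-945/4)/(-36) = 105/16
  a_0 = (1)(2)(105/16) / ((0 - 6)(0 + 7)) = (105/8)/(-42) = -5/16
Hence P_6(x) = 231 x^6/16 - 315 x^4/16 + 105 x^2/16 - 5/16.

P_6(x); series = 231 x^6/16 - 315 x^4/16 + 105 x^2/16 - 5/16


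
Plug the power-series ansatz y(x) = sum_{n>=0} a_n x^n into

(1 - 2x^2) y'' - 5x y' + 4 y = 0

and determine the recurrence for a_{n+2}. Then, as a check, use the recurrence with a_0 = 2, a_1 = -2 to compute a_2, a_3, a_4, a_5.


Substitute y = sum_n a_n x^n.
(1 - 2 x^2) y'' contributes (n+2)(n+1) a_{n+2} - 2 n(n-1) a_n at x^n.
-5 x y'(x) contributes -5 n a_n at x^n.
4 y(x) contributes 4 a_n at x^n.
Matching x^n: (n+2)(n+1) a_{n+2} + (-2 n(n-1) - 5 n + 4) a_n = 0.
Thus a_{n+2} = (2 n(n-1) + 5 n - 4) / ((n+1)(n+2)) * a_n.

Check with a_0 = 2, a_1 = -2 (apply the recurrence for n = 0, 1, 2, 3): a_0 = 2, a_1 = -2, a_2 = -4, a_3 = -1/3, a_4 = -10/3, a_5 = -23/60.

a_(n+2) = (2 n(n-1) + 5 n - 4) / ((n+1)(n+2)) * a_n; check: a_0 = 2, a_1 = -2, a_2 = -4, a_3 = -1/3, a_4 = -10/3, a_5 = -23/60


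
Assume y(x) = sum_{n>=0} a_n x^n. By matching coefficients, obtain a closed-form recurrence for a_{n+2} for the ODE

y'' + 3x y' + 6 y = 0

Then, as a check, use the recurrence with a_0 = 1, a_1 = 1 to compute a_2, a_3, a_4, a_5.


Substitute y = sum_n a_n x^n.
y''(x) has coefficient (n+2)(n+1) a_{n+2} at x^n;
3 x y'(x) has coefficient 3 n a_n at x^n (shift);
6 y(x) has coefficient 6 a_n at x^n.
Matching x^n: (n+2)(n+1) a_{n+2} + (3n + 6) a_n = 0.
Thus a_{n+2} = (-3n - 6) / ((n+1)(n+2)) * a_n.

Check with a_0 = 1, a_1 = 1 (apply the recurrence for n = 0, 1, 2, 3): a_0 = 1, a_1 = 1, a_2 = -3, a_3 = -3/2, a_4 = 3, a_5 = 9/8.

a_(n+2) = (-3n - 6) / ((n+1)(n+2)) * a_n; check: a_0 = 1, a_1 = 1, a_2 = -3, a_3 = -3/2, a_4 = 3, a_5 = 9/8


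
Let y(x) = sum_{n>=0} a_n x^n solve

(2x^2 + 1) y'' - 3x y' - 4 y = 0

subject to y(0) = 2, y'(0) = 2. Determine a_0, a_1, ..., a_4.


Ansatz: y(x) = sum_{n>=0} a_n x^n, so y'(x) = sum_{n>=1} n a_n x^(n-1) and y''(x) = sum_{n>=2} n(n-1) a_n x^(n-2).
Substitute into P(x) y'' + Q(x) y' + R(x) y = 0 with P(x) = 2x^2 + 1, Q(x) = -3x, R(x) = -4, and match powers of x.
Initial conditions: a_0 = 2, a_1 = 2.
Setting the coefficient of each power of x to zero and solving order by order (substituting the coefficients already found):
  x^0: 2 a_2 - 4 a_0 = 0  ->  2 a_2 = 4 a_0 = 8  ->  a_2 = 4
  x^1: 6 a_3 - 7 a_1 = 0  ->  6 a_3 = 7 a_1 = 14  ->  a_3 = 7/3
  x^2: 12 a_4 - 6 a_2 = 0  ->  12 a_4 = 6 a_2 = 24  ->  a_4 = 2
Truncated series: y(x) = 2 + 2 x + 4 x^2 + (7/3) x^3 + 2 x^4 + O(x^5).

a_0 = 2; a_1 = 2; a_2 = 4; a_3 = 7/3; a_4 = 2


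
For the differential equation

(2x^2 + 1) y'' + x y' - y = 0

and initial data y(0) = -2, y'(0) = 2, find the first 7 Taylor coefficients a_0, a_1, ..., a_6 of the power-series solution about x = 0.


Ansatz: y(x) = sum_{n>=0} a_n x^n, so y'(x) = sum_{n>=1} n a_n x^(n-1) and y''(x) = sum_{n>=2} n(n-1) a_n x^(n-2).
Substitute into P(x) y'' + Q(x) y' + R(x) y = 0 with P(x) = 2x^2 + 1, Q(x) = x, R(x) = -1, and match powers of x.
Initial conditions: a_0 = -2, a_1 = 2.
Setting the coefficient of each power of x to zero and solving order by order (substituting the coefficients already found):
  x^0: 2 a_2 - a_0 = 0  ->  2 a_2 = a_0 = -2  ->  a_2 = -1
  x^1: 6 a_3 = 0  ->  a_3 = 0
  x^2: 12 a_4 + 5 a_2 = 0  ->  12 a_4 = -5 a_2 = 5  ->  a_4 = 5/12
  x^3: 20 a_5 + 14 a_3 = 0  ->  20 a_5 = -14 a_3 = 0  ->  a_5 = 0
  x^4: 30 a_6 + 27 a_4 = 0  ->  30 a_6 = -27 a_4 = -45/4  ->  a_6 = -3/8
Truncated series: y(x) = -2 + 2 x - x^2 + (5/12) x^4 - (3/8) x^6 + O(x^7).

a_0 = -2; a_1 = 2; a_2 = -1; a_3 = 0; a_4 = 5/12; a_5 = 0; a_6 = -3/8


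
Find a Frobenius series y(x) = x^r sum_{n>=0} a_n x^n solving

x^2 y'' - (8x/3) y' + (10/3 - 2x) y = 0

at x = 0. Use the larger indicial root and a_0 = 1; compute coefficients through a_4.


Write in Frobenius form y'' + (p(x)/x) y' + (q(x)/x^2) y = 0:
  p(x) = -8/3,  q(x) = 10/3 - 2x.
Indicial equation: r(r-1) + (-8/3) r + (10/3) = 0 -> roots r_1 = 2, r_2 = 5/3.
Take r = r_1 = 2. Let y(x) = x^r sum_{n>=0} a_n x^n with a_0 = 1.
Substitute y = x^r sum a_n x^n and match x^{r+n}. The recurrence is
  D(n) a_n - 2 a_{n-1} = 0,  where D(n) = (r+n)(r+n-1) + (-8/3)(r+n) + (10/3).
  a_n = 2 / D(n) * a_{n-1}.
Since the indicial polynomial factors as (r - r_1)(r - r_2), D(n) = (r_1 + n - r_1)(r_1 + n - r_2) = n(n + 1/3).
Evaluating step by step (a_0 = 1):
  n = 1: D(1) = 1(1 + 1/3) = 4/3; numerator = 2(1) = 2; a_1 = (2)/(4/3) = 3/2
  n = 2: D(2) = 2(2 + 1/3) = 14/3; numerator = 2(3/2) = 3; a_2 = (3)/(14/3) = 9/14
  n = 3: D(3) = 3(3 + 1/3) = 10; numerator = 2(9/14) = 9/7; a_3 = (9/7)/(10) = 9/70
  n = 4: D(4) = 4(4 + 1/3) = 52/3; numerator = 2(9/70) = 9/35; a_4 = (9/35)/(52/3) = 27/1820

r = 2; a_0 = 1; a_1 = 3/2; a_2 = 9/14; a_3 = 9/70; a_4 = 27/1820


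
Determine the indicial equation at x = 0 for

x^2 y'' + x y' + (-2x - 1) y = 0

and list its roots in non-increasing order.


Divide by x^2 to reach normal form y'' + P_1(x) y' + P_2(x) y = 0 with P_1(x) = 1/x and P_2(x) = -2/x - 1/x^2.
x = 0 is a singular point because the y'-coefficient 1/x has a pole at x = 0 and the y-coefficient -2/x - 1/x^2 has a pole at x = 0.
It is a regular singular point because x P_1(x) = p(x) = 1 and x^2 P_2(x) = q(x) = -2x - 1 are polynomials, hence analytic at x = 0.
p(0) = 1,  q(0) = -1.
Indicial equation: r(r-1) + p(0) r + q(0) = 0, i.e. r^2 + (p(0) - 1) r + q(0) = 0, i.e. r^2 - 1 = 0.
Discriminant: (0)^2 - 4(-1) = 4, so r = (0 ± 2)/2.
Solving: r_1 = 1, r_2 = -1.

indicial: r^2 - 1 = 0; roots r_1 = 1, r_2 = -1


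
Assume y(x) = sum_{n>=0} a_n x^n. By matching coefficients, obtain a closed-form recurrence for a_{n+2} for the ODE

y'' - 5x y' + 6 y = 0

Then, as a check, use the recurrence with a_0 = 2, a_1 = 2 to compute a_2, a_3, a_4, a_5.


Substitute y = sum_n a_n x^n.
y''(x) has coefficient (n+2)(n+1) a_{n+2} at x^n;
-5 x y'(x) has coefficient -5 n a_n at x^n (shift);
6 y(x) has coefficient 6 a_n at x^n.
Matching x^n: (n+2)(n+1) a_{n+2} + (-5n + 6) a_n = 0.
Thus a_{n+2} = (5n - 6) / ((n+1)(n+2)) * a_n.

Check with a_0 = 2, a_1 = 2 (apply the recurrence for n = 0, 1, 2, 3): a_0 = 2, a_1 = 2, a_2 = -6, a_3 = -1/3, a_4 = -2, a_5 = -3/20.

a_(n+2) = (5n - 6) / ((n+1)(n+2)) * a_n; check: a_0 = 2, a_1 = 2, a_2 = -6, a_3 = -1/3, a_4 = -2, a_5 = -3/20


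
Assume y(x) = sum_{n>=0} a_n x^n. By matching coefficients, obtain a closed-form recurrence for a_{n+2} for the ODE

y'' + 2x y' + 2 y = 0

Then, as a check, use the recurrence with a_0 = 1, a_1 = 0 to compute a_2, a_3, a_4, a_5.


Substitute y = sum_n a_n x^n.
y''(x) has coefficient (n+2)(n+1) a_{n+2} at x^n;
2 x y'(x) has coefficient 2 n a_n at x^n (shift);
2 y(x) has coefficient 2 a_n at x^n.
Matching x^n: (n+2)(n+1) a_{n+2} + (2n + 2) a_n = 0.
Thus a_{n+2} = (-2n - 2) / ((n+1)(n+2)) * a_n.

Check with a_0 = 1, a_1 = 0 (apply the recurrence for n = 0, 1, 2, 3): a_0 = 1, a_1 = 0, a_2 = -1, a_3 = 0, a_4 = 1/2, a_5 = 0.

a_(n+2) = (-2n - 2) / ((n+1)(n+2)) * a_n; check: a_0 = 1, a_1 = 0, a_2 = -1, a_3 = 0, a_4 = 1/2, a_5 = 0


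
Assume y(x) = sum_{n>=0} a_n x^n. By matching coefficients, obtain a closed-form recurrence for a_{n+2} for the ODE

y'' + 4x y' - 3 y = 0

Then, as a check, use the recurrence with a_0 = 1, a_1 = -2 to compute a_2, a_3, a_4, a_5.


Substitute y = sum_n a_n x^n.
y''(x) has coefficient (n+2)(n+1) a_{n+2} at x^n;
4 x y'(x) has coefficient 4 n a_n at x^n (shift);
-3 y(x) has coefficient -3 a_n at x^n.
Matching x^n: (n+2)(n+1) a_{n+2} + (4n - 3) a_n = 0.
Thus a_{n+2} = (-4n + 3) / ((n+1)(n+2)) * a_n.

Check with a_0 = 1, a_1 = -2 (apply the recurrence for n = 0, 1, 2, 3): a_0 = 1, a_1 = -2, a_2 = 3/2, a_3 = 1/3, a_4 = -5/8, a_5 = -3/20.

a_(n+2) = (-4n + 3) / ((n+1)(n+2)) * a_n; check: a_0 = 1, a_1 = -2, a_2 = 3/2, a_3 = 1/3, a_4 = -5/8, a_5 = -3/20


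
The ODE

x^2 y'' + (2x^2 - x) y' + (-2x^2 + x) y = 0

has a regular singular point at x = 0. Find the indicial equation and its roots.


Divide by x^2 to reach normal form y'' + P_1(x) y' + P_2(x) y = 0 with P_1(x) = 2 - 1/x and P_2(x) = -2 + 1/x.
x = 0 is a singular point because the y'-coefficient 2 - 1/x has a pole at x = 0 and the y-coefficient -2 + 1/x has a pole at x = 0.
It is a regular singular point because x P_1(x) = p(x) = 2x - 1 and x^2 P_2(x) = q(x) = -2x^2 + x are polynomials, hence analytic at x = 0.
p(0) = -1,  q(0) = 0.
Indicial equation: r(r-1) + p(0) r + q(0) = 0, i.e. r^2 + (p(0) - 1) r + q(0) = 0, i.e. r^2 - 2 r = 0.
Discriminant: (-2)^2 - 4(0) = 4, so r = (2 ± 2)/2.
Solving: r_1 = 2, r_2 = 0.

indicial: r^2 - 2 r = 0; roots r_1 = 2, r_2 = 0


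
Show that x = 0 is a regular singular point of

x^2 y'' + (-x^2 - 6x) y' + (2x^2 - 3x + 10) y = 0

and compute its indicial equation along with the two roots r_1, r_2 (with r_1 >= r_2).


Divide by x^2 to reach normal form y'' + P_1(x) y' + P_2(x) y = 0 with P_1(x) = -1 - 6/x and P_2(x) = 2 - 3/x + 10/x^2.
x = 0 is a singular point because the y'-coefficient -1 - 6/x has a pole at x = 0 and the y-coefficient 2 - 3/x + 10/x^2 has a pole at x = 0.
It is a regular singular point because x P_1(x) = p(x) = -x - 6 and x^2 P_2(x) = q(x) = 2x^2 - 3x + 10 are polynomials, hence analytic at x = 0.
p(0) = -6,  q(0) = 10.
Indicial equation: r(r-1) + p(0) r + q(0) = 0, i.e. r^2 + (p(0) - 1) r + q(0) = 0, i.e. r^2 - 7 r + 10 = 0.
Discriminant: (-7)^2 - 4(10) = 9, so r = (7 ± 3)/2.
Solving: r_1 = 5, r_2 = 2.

indicial: r^2 - 7 r + 10 = 0; roots r_1 = 5, r_2 = 2


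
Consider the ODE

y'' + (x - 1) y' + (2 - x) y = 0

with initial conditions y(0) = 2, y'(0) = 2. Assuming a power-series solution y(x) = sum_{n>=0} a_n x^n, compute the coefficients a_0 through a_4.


Ansatz: y(x) = sum_{n>=0} a_n x^n, so y'(x) = sum_{n>=1} n a_n x^(n-1) and y''(x) = sum_{n>=2} n(n-1) a_n x^(n-2).
Substitute into P(x) y'' + Q(x) y' + R(x) y = 0 with P(x) = 1, Q(x) = x - 1, R(x) = 2 - x, and match powers of x.
Initial conditions: a_0 = 2, a_1 = 2.
Setting the coefficient of each power of x to zero and solving order by order (substituting the coefficients already found):
  x^0: 2 a_2 - a_1 + 2 a_0 = 0  ->  2 a_2 = a_1 - 2 a_0 = -2  ->  a_2 = -1
  x^1: 6 a_3 - 2 a_2 + 3 a_1 - a_0 = 0  ->  6 a_3 = 2 a_2 - 3 a_1 + a_0 = -6  ->  a_3 = -1
  x^2: 12 a_4 - 3 a_3 + 4 a_2 - a_1 = 0  ->  12 a_4 = 3 a_3 - 4 a_2 + a_1 = 3  ->  a_4 = 1/4
Truncated series: y(x) = 2 + 2 x - x^2 - x^3 + (1/4) x^4 + O(x^5).

a_0 = 2; a_1 = 2; a_2 = -1; a_3 = -1; a_4 = 1/4


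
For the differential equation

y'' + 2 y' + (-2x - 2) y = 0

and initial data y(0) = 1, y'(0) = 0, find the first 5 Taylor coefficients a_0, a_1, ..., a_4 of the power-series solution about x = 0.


Ansatz: y(x) = sum_{n>=0} a_n x^n, so y'(x) = sum_{n>=1} n a_n x^(n-1) and y''(x) = sum_{n>=2} n(n-1) a_n x^(n-2).
Substitute into P(x) y'' + Q(x) y' + R(x) y = 0 with P(x) = 1, Q(x) = 2, R(x) = -2x - 2, and match powers of x.
Initial conditions: a_0 = 1, a_1 = 0.
Setting the coefficient of each power of x to zero and solving order by order (substituting the coefficients already found):
  x^0: 2 a_2 + 2 a_1 - 2 a_0 = 0  ->  2 a_2 = -2 a_1 + 2 a_0 = 2  ->  a_2 = 1
  x^1: 6 a_3 + 4 a_2 - 2 a_1 - 2 a_0 = 0  ->  6 a_3 = -4 a_2 + 2 a_1 + 2 a_0 = -2  ->  a_3 = -1/3
  x^2: 12 a_4 + 6 a_3 - 2 a_2 - 2 a_1 = 0  ->  12 a_4 = -6 a_3 + 2 a_2 + 2 a_1 = 4  ->  a_4 = 1/3
Truncated series: y(x) = 1 + x^2 - (1/3) x^3 + (1/3) x^4 + O(x^5).

a_0 = 1; a_1 = 0; a_2 = 1; a_3 = -1/3; a_4 = 1/3


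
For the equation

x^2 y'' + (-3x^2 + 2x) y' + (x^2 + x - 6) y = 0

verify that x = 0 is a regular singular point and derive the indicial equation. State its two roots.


Divide by x^2 to reach normal form y'' + P_1(x) y' + P_2(x) y = 0 with P_1(x) = -3 + 2/x and P_2(x) = 1 + 1/x - 6/x^2.
x = 0 is a singular point because the y'-coefficient -3 + 2/x has a pole at x = 0 and the y-coefficient 1 + 1/x - 6/x^2 has a pole at x = 0.
It is a regular singular point because x P_1(x) = p(x) = 2 - 3x and x^2 P_2(x) = q(x) = x^2 + x - 6 are polynomials, hence analytic at x = 0.
p(0) = 2,  q(0) = -6.
Indicial equation: r(r-1) + p(0) r + q(0) = 0, i.e. r^2 + (p(0) - 1) r + q(0) = 0, i.e. r^2 + 1 r - 6 = 0.
Discriminant: (1)^2 - 4(-6) = 25, so r = (-1 ± 5)/2.
Solving: r_1 = 2, r_2 = -3.

indicial: r^2 + 1 r - 6 = 0; roots r_1 = 2, r_2 = -3


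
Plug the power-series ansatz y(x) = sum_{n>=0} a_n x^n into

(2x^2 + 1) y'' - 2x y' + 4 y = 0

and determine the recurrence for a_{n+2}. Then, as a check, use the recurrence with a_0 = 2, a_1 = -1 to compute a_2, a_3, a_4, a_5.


Substitute y = sum_n a_n x^n.
(1 + 2 x^2) y'' contributes (n+2)(n+1) a_{n+2} + 2 n(n-1) a_n at x^n.
-2 x y'(x) contributes -2 n a_n at x^n.
4 y(x) contributes 4 a_n at x^n.
Matching x^n: (n+2)(n+1) a_{n+2} + (2 n(n-1) - 2 n + 4) a_n = 0.
Thus a_{n+2} = (-2 n(n-1) + 2 n - 4) / ((n+1)(n+2)) * a_n.

Check with a_0 = 2, a_1 = -1 (apply the recurrence for n = 0, 1, 2, 3): a_0 = 2, a_1 = -1, a_2 = -4, a_3 = 1/3, a_4 = 4/3, a_5 = -1/6.

a_(n+2) = (-2 n(n-1) + 2 n - 4) / ((n+1)(n+2)) * a_n; check: a_0 = 2, a_1 = -1, a_2 = -4, a_3 = 1/3, a_4 = 4/3, a_5 = -1/6


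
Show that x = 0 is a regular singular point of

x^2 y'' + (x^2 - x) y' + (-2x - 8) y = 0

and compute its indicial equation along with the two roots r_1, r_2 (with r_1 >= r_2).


Divide by x^2 to reach normal form y'' + P_1(x) y' + P_2(x) y = 0 with P_1(x) = 1 - 1/x and P_2(x) = -2/x - 8/x^2.
x = 0 is a singular point because the y'-coefficient 1 - 1/x has a pole at x = 0 and the y-coefficient -2/x - 8/x^2 has a pole at x = 0.
It is a regular singular point because x P_1(x) = p(x) = x - 1 and x^2 P_2(x) = q(x) = -2x - 8 are polynomials, hence analytic at x = 0.
p(0) = -1,  q(0) = -8.
Indicial equation: r(r-1) + p(0) r + q(0) = 0, i.e. r^2 + (p(0) - 1) r + q(0) = 0, i.e. r^2 - 2 r - 8 = 0.
Discriminant: (-2)^2 - 4(-8) = 36, so r = (2 ± 6)/2.
Solving: r_1 = 4, r_2 = -2.

indicial: r^2 - 2 r - 8 = 0; roots r_1 = 4, r_2 = -2


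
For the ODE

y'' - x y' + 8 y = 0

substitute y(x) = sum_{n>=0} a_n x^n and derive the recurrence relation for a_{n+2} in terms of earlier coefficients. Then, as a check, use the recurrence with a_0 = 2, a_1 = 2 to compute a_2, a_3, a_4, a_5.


Substitute y = sum_n a_n x^n.
y''(x) has coefficient (n+2)(n+1) a_{n+2} at x^n;
-x y'(x) has coefficient -n a_n at x^n (shift);
8 y(x) has coefficient 8 a_n at x^n.
Matching x^n: (n+2)(n+1) a_{n+2} + (-n + 8) a_n = 0.
Thus a_{n+2} = (n - 8) / ((n+1)(n+2)) * a_n.

Check with a_0 = 2, a_1 = 2 (apply the recurrence for n = 0, 1, 2, 3): a_0 = 2, a_1 = 2, a_2 = -8, a_3 = -7/3, a_4 = 4, a_5 = 7/12.

a_(n+2) = (n - 8) / ((n+1)(n+2)) * a_n; check: a_0 = 2, a_1 = 2, a_2 = -8, a_3 = -7/3, a_4 = 4, a_5 = 7/12
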